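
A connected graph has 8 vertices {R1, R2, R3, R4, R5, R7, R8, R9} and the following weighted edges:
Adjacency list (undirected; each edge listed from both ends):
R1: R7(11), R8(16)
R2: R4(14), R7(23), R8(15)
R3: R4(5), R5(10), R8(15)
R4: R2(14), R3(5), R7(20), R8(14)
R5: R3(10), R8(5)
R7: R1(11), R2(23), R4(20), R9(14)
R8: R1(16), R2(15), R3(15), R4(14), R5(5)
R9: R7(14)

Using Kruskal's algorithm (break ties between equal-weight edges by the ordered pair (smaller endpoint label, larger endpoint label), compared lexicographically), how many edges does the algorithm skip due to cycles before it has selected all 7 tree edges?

Kruskal's algorithm — process edges by increasing weight (ties by edge label):
R3-R4 (5): add — endpoints in different components.
R5-R8 (5): add — endpoints in different components.
R3-R5 (10): add — endpoints in different components.
R1-R7 (11): add — endpoints in different components.
R2-R4 (14): add — endpoints in different components.
R4-R8 (14): skip — R4 and R8 already connected.
R7-R9 (14): add — endpoints in different components.
R2-R8 (15): skip — R8 and R2 already connected.
R3-R8 (15): skip — R8 and R3 already connected.
R1-R8 (16): add — endpoints in different components.
Edges rejected before the tree was complete: 3.

3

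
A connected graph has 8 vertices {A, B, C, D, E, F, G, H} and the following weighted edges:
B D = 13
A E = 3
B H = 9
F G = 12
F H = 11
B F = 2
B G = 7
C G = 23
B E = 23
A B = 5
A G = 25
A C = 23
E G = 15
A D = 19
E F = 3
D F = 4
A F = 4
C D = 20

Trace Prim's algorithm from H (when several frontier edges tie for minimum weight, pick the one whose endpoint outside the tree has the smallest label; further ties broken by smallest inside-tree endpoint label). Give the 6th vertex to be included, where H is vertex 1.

Prim's algorithm from H:
Step 1: cheapest edge leaving the tree is B H (9); add B.
Step 2: cheapest edge leaving the tree is B F (2); add F.
Step 3: cheapest edge leaving the tree is E F (3); add E.
Step 4: cheapest edge leaving the tree is A E (3); add A.
Step 5: cheapest edge leaving the tree is D F (4); add D.
Step 6: cheapest edge leaving the tree is B G (7); add G.
Step 7: cheapest edge leaving the tree is C D (20); add C.
Vertex order: H, B, F, E, A, D, G, C. The 6th vertex is D.

D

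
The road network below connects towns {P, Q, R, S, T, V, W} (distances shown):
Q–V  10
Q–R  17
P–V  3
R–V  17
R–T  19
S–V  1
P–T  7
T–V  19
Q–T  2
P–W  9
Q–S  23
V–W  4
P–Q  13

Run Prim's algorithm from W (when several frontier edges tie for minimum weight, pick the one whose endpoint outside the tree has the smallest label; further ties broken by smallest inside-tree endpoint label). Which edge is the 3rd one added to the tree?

Prim's algorithm from W:
Step 1: cheapest edge leaving the tree is V–W (4); add V.
Step 2: cheapest edge leaving the tree is S–V (1); add S.
Step 3: cheapest edge leaving the tree is P–V (3); add P.
Step 4: cheapest edge leaving the tree is P–T (7); add T.
Step 5: cheapest edge leaving the tree is Q–T (2); add Q.
Step 6: cheapest edge leaving the tree is Q–R (17); add R.
The 3rd edge added is P–V.

P-V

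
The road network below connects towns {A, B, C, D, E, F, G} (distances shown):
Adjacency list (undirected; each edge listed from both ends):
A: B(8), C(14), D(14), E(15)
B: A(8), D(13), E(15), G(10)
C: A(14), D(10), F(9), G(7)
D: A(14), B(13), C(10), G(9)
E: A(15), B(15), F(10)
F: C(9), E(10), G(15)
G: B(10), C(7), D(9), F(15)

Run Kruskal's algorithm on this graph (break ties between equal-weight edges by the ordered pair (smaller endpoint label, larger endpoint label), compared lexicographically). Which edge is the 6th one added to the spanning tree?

Kruskal's algorithm — process edges by increasing weight (ties by edge label):
C G (7): add — endpoints in different components.
A B (8): add — endpoints in different components.
C F (9): add — endpoints in different components.
D G (9): add — endpoints in different components.
B G (10): add — endpoints in different components.
C D (10): skip — C and D already connected.
E F (10): add — endpoints in different components.
The 6th edge added is E F.

E-F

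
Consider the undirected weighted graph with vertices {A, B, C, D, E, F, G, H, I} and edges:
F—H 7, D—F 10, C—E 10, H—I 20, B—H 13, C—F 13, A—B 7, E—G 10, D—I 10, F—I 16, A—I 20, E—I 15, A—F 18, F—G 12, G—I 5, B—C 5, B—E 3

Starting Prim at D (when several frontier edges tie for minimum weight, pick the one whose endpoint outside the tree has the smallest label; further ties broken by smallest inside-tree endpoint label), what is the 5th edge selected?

Grow the tree from D using Prim:
Step 1: cheapest edge leaving the tree is D—F (10); add F.
Step 2: cheapest edge leaving the tree is F—H (7); add H.
Step 3: cheapest edge leaving the tree is D—I (10); add I.
Step 4: cheapest edge leaving the tree is G—I (5); add G.
Step 5: cheapest edge leaving the tree is E—G (10); add E.
Step 6: cheapest edge leaving the tree is B—E (3); add B.
Step 7: cheapest edge leaving the tree is B—C (5); add C.
Step 8: cheapest edge leaving the tree is A—B (7); add A.
The 5th edge added is E—G.

E-G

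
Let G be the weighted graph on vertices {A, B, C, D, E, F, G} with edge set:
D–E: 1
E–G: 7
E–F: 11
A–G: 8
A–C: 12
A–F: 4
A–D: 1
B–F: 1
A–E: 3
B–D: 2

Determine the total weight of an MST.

Sort edges by weight, then run Kruskal:
A–D (1): add — endpoints in different components.
B–F (1): add — endpoints in different components.
D–E (1): add — endpoints in different components.
B–D (2): add — endpoints in different components.
A–E (3): skip — A and E already connected.
A–F (4): skip — A and F already connected.
E–G (7): add — endpoints in different components.
A–G (8): skip — A and G already connected.
E–F (11): skip — E and F already connected.
A–C (12): add — endpoints in different components.
MST edges: A–D, B–F, D–E, B–D, E–G, A–C; total weight 1+1+1+2+7+12 = 24.

24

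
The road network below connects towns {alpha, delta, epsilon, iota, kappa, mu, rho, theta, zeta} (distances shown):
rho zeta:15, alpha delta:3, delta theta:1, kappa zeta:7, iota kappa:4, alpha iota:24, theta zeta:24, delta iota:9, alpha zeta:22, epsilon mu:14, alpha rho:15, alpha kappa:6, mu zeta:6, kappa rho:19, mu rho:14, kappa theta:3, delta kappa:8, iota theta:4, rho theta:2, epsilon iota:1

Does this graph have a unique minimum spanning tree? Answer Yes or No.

No

Sort edges by weight, then run Kruskal:
delta theta (1): add — endpoints in different components.
epsilon iota (1): add — endpoints in different components.
rho theta (2): add — endpoints in different components.
alpha delta (3): add — endpoints in different components.
kappa theta (3): add — endpoints in different components.
iota kappa (4): add — endpoints in different components.
iota theta (4): skip — theta and iota already connected.
alpha kappa (6): skip — alpha and kappa already connected.
mu zeta (6): add — endpoints in different components.
kappa zeta (7): add — endpoints in different components.
Non-tree edge iota theta has weight 4, equal to the heaviest edge on its tree cycle — swapping gives another MST of the same weight. Not unique.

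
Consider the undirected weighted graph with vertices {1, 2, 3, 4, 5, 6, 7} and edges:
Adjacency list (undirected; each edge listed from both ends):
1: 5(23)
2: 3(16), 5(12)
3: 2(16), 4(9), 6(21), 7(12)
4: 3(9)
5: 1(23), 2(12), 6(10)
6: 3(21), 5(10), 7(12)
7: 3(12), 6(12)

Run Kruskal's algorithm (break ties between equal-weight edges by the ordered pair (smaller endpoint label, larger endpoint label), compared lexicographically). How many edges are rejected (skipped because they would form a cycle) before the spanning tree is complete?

Sort edges by weight, then run Kruskal:
3—4 (9): add. Components now {1} {2} {3,4} {5} {6} {7}
5—6 (10): add. Components now {1} {2} {3,4} {5,6} {7}
2—5 (12): add. Components now {1} {2,5,6} {3,4} {7}
3—7 (12): add. Components now {1} {2,5,6} {3,4,7}
6—7 (12): add. Components now {1} {2,3,4,5,6,7}
2—3 (16): skip — 2 and 3 already connected.
3—6 (21): skip — 3 and 6 already connected.
1—5 (23): add. Components now {1,2,3,4,5,6,7}
Edges rejected before the tree was complete: 2.

2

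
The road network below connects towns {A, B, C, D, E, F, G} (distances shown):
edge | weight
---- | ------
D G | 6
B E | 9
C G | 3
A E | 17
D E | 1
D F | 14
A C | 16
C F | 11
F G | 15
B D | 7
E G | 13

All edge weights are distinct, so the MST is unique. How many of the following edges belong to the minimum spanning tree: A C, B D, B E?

2

Sort edges by weight, then run Kruskal:
D E (1): add. Components now {A} {B} {C} {D,E} {F} {G}
C G (3): add. Components now {A} {B} {C,G} {D,E} {F}
D G (6): add. Components now {A} {B} {C,D,E,G} {F}
B D (7): add. Components now {A} {B,C,D,E,G} {F}
B E (9): skip — B and E already connected.
C F (11): add. Components now {A} {B,C,D,E,F,G}
E G (13): skip — E and G already connected.
D F (14): skip — D and F already connected.
F G (15): skip — F and G already connected.
A C (16): add. Components now {A,B,C,D,E,F,G}
MST edge set: {D E, C G, D G, B D, C F, A C}.
Of the listed edges, {A C, B D} are in the MST → 2.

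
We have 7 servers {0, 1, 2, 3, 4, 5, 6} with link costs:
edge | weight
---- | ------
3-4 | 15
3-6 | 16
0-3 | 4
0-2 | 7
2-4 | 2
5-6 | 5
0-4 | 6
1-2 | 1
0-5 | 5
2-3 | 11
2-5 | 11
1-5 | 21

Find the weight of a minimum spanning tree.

Prim, starting at 1.
Step 1: cheapest edge leaving the tree is 1-2 (1); add 2.
Step 2: cheapest edge leaving the tree is 2-4 (2); add 4.
Step 3: cheapest edge leaving the tree is 0-4 (6); add 0.
Step 4: cheapest edge leaving the tree is 0-3 (4); add 3.
Step 5: cheapest edge leaving the tree is 0-5 (5); add 5.
Step 6: cheapest edge leaving the tree is 5-6 (5); add 6.
MST edges: 1-2, 2-4, 0-4, 0-3, 0-5, 5-6; total weight 1+2+6+4+5+5 = 23.

23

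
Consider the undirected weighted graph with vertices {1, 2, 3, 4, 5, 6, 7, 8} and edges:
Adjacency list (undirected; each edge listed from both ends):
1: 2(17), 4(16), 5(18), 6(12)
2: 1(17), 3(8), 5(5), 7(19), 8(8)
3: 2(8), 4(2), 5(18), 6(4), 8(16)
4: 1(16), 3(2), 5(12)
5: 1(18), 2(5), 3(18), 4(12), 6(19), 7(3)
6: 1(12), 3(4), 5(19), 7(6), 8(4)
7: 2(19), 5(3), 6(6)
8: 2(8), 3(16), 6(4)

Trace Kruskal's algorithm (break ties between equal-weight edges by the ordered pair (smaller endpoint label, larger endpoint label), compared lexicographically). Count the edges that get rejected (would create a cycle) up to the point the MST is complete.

2

Kruskal's algorithm — process edges by increasing weight (ties by edge label):
3–4 (2): add — endpoints in different components.
5–7 (3): add — endpoints in different components.
3–6 (4): add — endpoints in different components.
6–8 (4): add — endpoints in different components.
2–5 (5): add — endpoints in different components.
6–7 (6): add — endpoints in different components.
2–3 (8): skip — 2 and 3 already connected.
2–8 (8): skip — 2 and 8 already connected.
1–6 (12): add — endpoints in different components.
Edges rejected before the tree was complete: 2.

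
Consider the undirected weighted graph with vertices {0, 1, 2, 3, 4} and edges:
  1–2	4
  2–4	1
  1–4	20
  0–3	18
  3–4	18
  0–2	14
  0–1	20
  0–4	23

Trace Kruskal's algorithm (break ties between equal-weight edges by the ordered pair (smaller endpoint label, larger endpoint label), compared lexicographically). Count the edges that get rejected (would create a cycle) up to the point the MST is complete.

0

Kruskal: consider edges lightest-first.
2–4 (1): add — endpoints in different components.
1–2 (4): add — endpoints in different components.
0–2 (14): add — endpoints in different components.
0–3 (18): add — endpoints in different components.
Edges rejected before the tree was complete: 0.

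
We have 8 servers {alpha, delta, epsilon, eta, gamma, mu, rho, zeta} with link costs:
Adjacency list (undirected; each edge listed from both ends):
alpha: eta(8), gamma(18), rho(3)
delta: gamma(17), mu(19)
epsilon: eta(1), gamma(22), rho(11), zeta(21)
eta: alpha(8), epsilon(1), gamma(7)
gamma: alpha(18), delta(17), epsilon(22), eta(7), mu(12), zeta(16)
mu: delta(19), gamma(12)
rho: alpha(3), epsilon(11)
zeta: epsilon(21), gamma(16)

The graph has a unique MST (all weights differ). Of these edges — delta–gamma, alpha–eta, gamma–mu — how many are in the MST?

3

Kruskal: consider edges lightest-first.
epsilon–eta (1): add — endpoints in different components.
alpha–rho (3): add — endpoints in different components.
eta–gamma (7): add — endpoints in different components.
alpha–eta (8): add — endpoints in different components.
epsilon–rho (11): skip — epsilon and rho already connected.
gamma–mu (12): add — endpoints in different components.
gamma–zeta (16): add — endpoints in different components.
delta–gamma (17): add — endpoints in different components.
MST edge set: {epsilon–eta, alpha–rho, eta–gamma, alpha–eta, gamma–mu, gamma–zeta, delta–gamma}.
Of the listed edges, {delta–gamma, alpha–eta, gamma–mu} are in the MST → 3.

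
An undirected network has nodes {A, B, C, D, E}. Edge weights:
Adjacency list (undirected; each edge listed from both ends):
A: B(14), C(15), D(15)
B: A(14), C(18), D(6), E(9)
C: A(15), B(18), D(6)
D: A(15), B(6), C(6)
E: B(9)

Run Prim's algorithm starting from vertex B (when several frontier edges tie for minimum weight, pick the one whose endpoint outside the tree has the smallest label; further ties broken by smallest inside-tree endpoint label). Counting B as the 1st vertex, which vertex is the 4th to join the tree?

E

Prim, starting at B.
Step 1: cheapest edge leaving the tree is B–D (6); add D.
Step 2: cheapest edge leaving the tree is C–D (6); add C.
Step 3: cheapest edge leaving the tree is B–E (9); add E.
Step 4: cheapest edge leaving the tree is A–B (14); add A.
Vertex order: B, D, C, E, A. The 4th vertex is E.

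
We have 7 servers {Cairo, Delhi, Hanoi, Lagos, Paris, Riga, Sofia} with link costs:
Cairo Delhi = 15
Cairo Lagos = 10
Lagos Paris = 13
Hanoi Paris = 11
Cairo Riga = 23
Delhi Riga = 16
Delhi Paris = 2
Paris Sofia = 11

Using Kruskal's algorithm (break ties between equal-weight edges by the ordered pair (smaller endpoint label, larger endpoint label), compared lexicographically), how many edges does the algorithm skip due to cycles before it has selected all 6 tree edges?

1

Kruskal's algorithm — process edges by increasing weight (ties by edge label):
Delhi Paris (2): add — endpoints in different components.
Cairo Lagos (10): add — endpoints in different components.
Hanoi Paris (11): add — endpoints in different components.
Paris Sofia (11): add — endpoints in different components.
Lagos Paris (13): add — endpoints in different components.
Cairo Delhi (15): skip — Cairo and Delhi already connected.
Delhi Riga (16): add — endpoints in different components.
Edges rejected before the tree was complete: 1.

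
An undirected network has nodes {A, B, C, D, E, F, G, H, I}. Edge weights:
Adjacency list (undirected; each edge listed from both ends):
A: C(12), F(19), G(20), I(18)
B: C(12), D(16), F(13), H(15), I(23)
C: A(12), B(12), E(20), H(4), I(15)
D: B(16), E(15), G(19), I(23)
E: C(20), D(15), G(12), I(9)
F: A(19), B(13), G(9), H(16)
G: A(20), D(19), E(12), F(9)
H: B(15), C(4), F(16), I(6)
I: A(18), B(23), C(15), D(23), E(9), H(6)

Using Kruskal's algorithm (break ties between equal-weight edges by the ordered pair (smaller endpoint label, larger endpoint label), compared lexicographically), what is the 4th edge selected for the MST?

Sort edges by weight, then run Kruskal:
C H (4): add — endpoints in different components.
H I (6): add — endpoints in different components.
E I (9): add — endpoints in different components.
F G (9): add — endpoints in different components.
A C (12): add — endpoints in different components.
B C (12): add — endpoints in different components.
E G (12): add — endpoints in different components.
B F (13): skip — B and F already connected.
B H (15): skip — B and H already connected.
C I (15): skip — C and I already connected.
D E (15): add — endpoints in different components.
The 4th edge added is F G.

F-G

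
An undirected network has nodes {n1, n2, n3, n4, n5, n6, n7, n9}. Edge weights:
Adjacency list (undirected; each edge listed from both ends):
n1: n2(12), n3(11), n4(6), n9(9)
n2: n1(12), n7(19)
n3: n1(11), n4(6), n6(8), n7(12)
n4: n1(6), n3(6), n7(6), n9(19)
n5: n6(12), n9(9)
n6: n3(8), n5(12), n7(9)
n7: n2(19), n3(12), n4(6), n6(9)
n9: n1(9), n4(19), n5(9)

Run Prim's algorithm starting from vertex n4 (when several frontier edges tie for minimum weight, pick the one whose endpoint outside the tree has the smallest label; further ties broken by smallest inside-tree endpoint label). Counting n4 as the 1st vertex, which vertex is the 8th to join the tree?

n2

Grow the tree from n4 using Prim:
Step 1: cheapest edge leaving the tree is n1 n4 (6); add n1.
Step 2: cheapest edge leaving the tree is n3 n4 (6); add n3.
Step 3: cheapest edge leaving the tree is n4 n7 (6); add n7.
Step 4: cheapest edge leaving the tree is n3 n6 (8); add n6.
Step 5: cheapest edge leaving the tree is n1 n9 (9); add n9.
Step 6: cheapest edge leaving the tree is n5 n9 (9); add n5.
Step 7: cheapest edge leaving the tree is n1 n2 (12); add n2.
Vertex order: n4, n1, n3, n7, n6, n9, n5, n2. The 8th vertex is n2.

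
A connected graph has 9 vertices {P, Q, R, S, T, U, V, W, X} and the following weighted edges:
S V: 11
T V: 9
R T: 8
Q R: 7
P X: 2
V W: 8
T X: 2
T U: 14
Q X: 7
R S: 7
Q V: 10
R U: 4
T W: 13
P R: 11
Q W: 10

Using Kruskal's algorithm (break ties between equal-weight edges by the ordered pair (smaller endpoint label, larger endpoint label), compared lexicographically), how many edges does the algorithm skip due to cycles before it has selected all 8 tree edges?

1

Kruskal: consider edges lightest-first.
P X (2): add — endpoints in different components.
T X (2): add — endpoints in different components.
R U (4): add — endpoints in different components.
Q R (7): add — endpoints in different components.
Q X (7): add — endpoints in different components.
R S (7): add — endpoints in different components.
R T (8): skip — T and R already connected.
V W (8): add — endpoints in different components.
T V (9): add — endpoints in different components.
Edges rejected before the tree was complete: 1.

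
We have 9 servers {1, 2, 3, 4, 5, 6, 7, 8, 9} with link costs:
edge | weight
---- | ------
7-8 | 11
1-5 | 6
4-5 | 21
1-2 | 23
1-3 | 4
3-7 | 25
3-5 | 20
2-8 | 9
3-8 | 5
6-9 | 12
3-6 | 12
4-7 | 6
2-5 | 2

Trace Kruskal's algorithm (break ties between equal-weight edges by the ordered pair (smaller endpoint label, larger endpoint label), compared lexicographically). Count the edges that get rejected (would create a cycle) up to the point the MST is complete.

1

Kruskal: consider edges lightest-first.
2-5 (2): add — endpoints in different components.
1-3 (4): add — endpoints in different components.
3-8 (5): add — endpoints in different components.
1-5 (6): add — endpoints in different components.
4-7 (6): add — endpoints in different components.
2-8 (9): skip — 2 and 8 already connected.
7-8 (11): add — endpoints in different components.
3-6 (12): add — endpoints in different components.
6-9 (12): add — endpoints in different components.
Edges rejected before the tree was complete: 1.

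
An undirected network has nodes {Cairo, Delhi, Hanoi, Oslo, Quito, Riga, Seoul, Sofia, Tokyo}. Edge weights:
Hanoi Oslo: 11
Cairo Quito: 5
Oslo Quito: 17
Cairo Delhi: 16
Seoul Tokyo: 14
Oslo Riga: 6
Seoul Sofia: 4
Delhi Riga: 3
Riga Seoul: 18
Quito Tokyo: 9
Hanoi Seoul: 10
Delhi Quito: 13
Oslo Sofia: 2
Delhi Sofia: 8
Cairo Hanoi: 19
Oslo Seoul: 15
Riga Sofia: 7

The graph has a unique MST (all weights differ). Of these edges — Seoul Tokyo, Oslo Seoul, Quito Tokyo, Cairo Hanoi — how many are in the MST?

Kruskal: consider edges lightest-first.
Oslo Sofia (2): add — endpoints in different components.
Delhi Riga (3): add — endpoints in different components.
Seoul Sofia (4): add — endpoints in different components.
Cairo Quito (5): add — endpoints in different components.
Oslo Riga (6): add — endpoints in different components.
Riga Sofia (7): skip — Riga and Sofia already connected.
Delhi Sofia (8): skip — Delhi and Sofia already connected.
Quito Tokyo (9): add — endpoints in different components.
Hanoi Seoul (10): add — endpoints in different components.
Hanoi Oslo (11): skip — Hanoi and Oslo already connected.
Delhi Quito (13): add — endpoints in different components.
MST edge set: {Oslo Sofia, Delhi Riga, Seoul Sofia, Cairo Quito, Oslo Riga, Quito Tokyo, Hanoi Seoul, Delhi Quito}.
Of the listed edges, {Quito Tokyo} are in the MST → 1.

1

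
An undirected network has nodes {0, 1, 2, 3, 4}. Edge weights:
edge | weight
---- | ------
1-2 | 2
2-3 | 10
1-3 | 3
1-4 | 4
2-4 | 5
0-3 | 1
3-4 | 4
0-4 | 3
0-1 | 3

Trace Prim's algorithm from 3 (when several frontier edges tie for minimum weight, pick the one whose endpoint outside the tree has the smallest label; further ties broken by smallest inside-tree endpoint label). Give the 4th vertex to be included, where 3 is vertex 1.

2

Prim's algorithm from 3:
Step 1: frontier [0-3 1, 1-3 3, 3-4 4, 2-3 10] → take 0-3 (1); add 0.
Step 2: frontier [0-1 3, 0-4 3, 1-3 3, 3-4 4, 2-3 10] → take 0-1 (3); add 1.
Step 3: frontier [0-4 3, 1-2 2, 1-4 4, 3-4 4, 2-3 10] → take 1-2 (2); add 2.
Step 4: frontier [0-4 3, 1-4 4, 2-4 5, 3-4 4] → take 0-4 (3); add 4.
Vertex order: 3, 0, 1, 2, 4. The 4th vertex is 2.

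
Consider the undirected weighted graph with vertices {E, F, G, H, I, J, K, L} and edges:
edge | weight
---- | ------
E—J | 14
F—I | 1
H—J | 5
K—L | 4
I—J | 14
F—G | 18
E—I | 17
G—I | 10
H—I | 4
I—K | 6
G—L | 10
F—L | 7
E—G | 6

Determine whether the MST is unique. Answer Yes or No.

Kruskal's algorithm — process edges by increasing weight (ties by edge label):
F—I (1): add — endpoints in different components.
H—I (4): add — endpoints in different components.
K—L (4): add — endpoints in different components.
H—J (5): add — endpoints in different components.
E—G (6): add — endpoints in different components.
I—K (6): add — endpoints in different components.
F—L (7): skip — F and L already connected.
G—I (10): add — endpoints in different components.
Non-tree edge G—L has weight 10, equal to the heaviest edge on its tree cycle — swapping gives another MST of the same weight. Not unique.

No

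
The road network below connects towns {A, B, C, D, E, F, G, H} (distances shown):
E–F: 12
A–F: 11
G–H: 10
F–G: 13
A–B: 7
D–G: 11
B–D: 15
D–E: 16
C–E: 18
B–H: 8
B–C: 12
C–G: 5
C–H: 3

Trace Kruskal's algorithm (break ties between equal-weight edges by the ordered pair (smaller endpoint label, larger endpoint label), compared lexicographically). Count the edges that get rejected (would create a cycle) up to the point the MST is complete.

2

Kruskal's algorithm — process edges by increasing weight (ties by edge label):
C–H (3): add — endpoints in different components.
C–G (5): add — endpoints in different components.
A–B (7): add — endpoints in different components.
B–H (8): add — endpoints in different components.
G–H (10): skip — G and H already connected.
A–F (11): add — endpoints in different components.
D–G (11): add — endpoints in different components.
B–C (12): skip — B and C already connected.
E–F (12): add — endpoints in different components.
Edges rejected before the tree was complete: 2.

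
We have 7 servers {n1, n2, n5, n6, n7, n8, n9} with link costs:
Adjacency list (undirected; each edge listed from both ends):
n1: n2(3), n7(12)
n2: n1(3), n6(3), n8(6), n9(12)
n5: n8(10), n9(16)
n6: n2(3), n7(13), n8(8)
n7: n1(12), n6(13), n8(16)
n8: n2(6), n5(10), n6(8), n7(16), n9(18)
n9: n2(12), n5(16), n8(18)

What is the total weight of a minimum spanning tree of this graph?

46

Sort edges by weight, then run Kruskal:
n1–n2 (3): add. Components now {n7} {n9} {n5} {n6} {n1,n2} {n8}
n2–n6 (3): add. Components now {n7} {n9} {n5} {n1,n2,n6} {n8}
n2–n8 (6): add. Components now {n7} {n9} {n5} {n1,n2,n6,n8}
n6–n8 (8): skip — n6 and n8 already connected.
n5–n8 (10): add. Components now {n7} {n9} {n1,n2,n5,n6,n8}
n1–n7 (12): add. Components now {n1,n2,n5,n6,n7,n8} {n9}
n2–n9 (12): add. Components now {n1,n2,n5,n6,n7,n8,n9}
MST edges: n1–n2, n2–n6, n2–n8, n5–n8, n1–n7, n2–n9; total weight 3+3+6+10+12+12 = 46.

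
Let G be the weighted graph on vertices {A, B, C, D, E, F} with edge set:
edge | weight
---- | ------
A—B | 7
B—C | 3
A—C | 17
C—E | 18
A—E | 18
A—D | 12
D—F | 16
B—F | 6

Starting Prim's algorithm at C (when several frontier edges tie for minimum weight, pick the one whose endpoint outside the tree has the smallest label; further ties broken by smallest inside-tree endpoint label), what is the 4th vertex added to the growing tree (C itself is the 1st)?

Prim's algorithm from C:
Step 1: cheapest edge leaving the tree is B—C (3); add B.
Step 2: cheapest edge leaving the tree is B—F (6); add F.
Step 3: cheapest edge leaving the tree is A—B (7); add A.
Step 4: cheapest edge leaving the tree is A—D (12); add D.
Step 5: cheapest edge leaving the tree is A—E (18); add E.
Vertex order: C, B, F, A, D, E. The 4th vertex is A.

A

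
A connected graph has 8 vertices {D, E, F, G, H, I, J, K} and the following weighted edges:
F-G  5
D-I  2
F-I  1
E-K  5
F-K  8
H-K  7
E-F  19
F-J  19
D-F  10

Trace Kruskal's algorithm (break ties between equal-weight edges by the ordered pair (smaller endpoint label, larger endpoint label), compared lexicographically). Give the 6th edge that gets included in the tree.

F-K

Kruskal's algorithm — process edges by increasing weight (ties by edge label):
F-I (1): add — endpoints in different components.
D-I (2): add — endpoints in different components.
E-K (5): add — endpoints in different components.
F-G (5): add — endpoints in different components.
H-K (7): add — endpoints in different components.
F-K (8): add — endpoints in different components.
D-F (10): skip — D and F already connected.
E-F (19): skip — E and F already connected.
F-J (19): add — endpoints in different components.
The 6th edge added is F-K.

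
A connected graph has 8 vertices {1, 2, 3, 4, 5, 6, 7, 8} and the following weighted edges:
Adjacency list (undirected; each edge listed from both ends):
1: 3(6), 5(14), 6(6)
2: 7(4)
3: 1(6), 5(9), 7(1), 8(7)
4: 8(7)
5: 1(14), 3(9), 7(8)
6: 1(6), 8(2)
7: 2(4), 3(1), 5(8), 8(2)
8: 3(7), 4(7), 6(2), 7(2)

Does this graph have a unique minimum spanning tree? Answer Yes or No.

Kruskal's algorithm — process edges by increasing weight (ties by edge label):
3-7 (1): add — endpoints in different components.
6-8 (2): add — endpoints in different components.
7-8 (2): add — endpoints in different components.
2-7 (4): add — endpoints in different components.
1-3 (6): add — endpoints in different components.
1-6 (6): skip — 1 and 6 already connected.
3-8 (7): skip — 3 and 8 already connected.
4-8 (7): add — endpoints in different components.
5-7 (8): add — endpoints in different components.
Non-tree edge 1-6 has weight 6, equal to the heaviest edge on its tree cycle — swapping gives another MST of the same weight. Not unique.

No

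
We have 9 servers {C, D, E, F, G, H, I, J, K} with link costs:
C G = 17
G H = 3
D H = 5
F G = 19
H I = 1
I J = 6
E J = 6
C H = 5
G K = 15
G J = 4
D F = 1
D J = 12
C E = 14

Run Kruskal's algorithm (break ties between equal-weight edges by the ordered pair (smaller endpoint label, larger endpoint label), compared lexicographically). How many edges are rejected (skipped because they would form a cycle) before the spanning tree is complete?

Kruskal: consider edges lightest-first.
D F (1): add — endpoints in different components.
H I (1): add — endpoints in different components.
G H (3): add — endpoints in different components.
G J (4): add — endpoints in different components.
C H (5): add — endpoints in different components.
D H (5): add — endpoints in different components.
E J (6): add — endpoints in different components.
I J (6): skip — I and J already connected.
D J (12): skip — D and J already connected.
C E (14): skip — C and E already connected.
G K (15): add — endpoints in different components.
Edges rejected before the tree was complete: 3.

3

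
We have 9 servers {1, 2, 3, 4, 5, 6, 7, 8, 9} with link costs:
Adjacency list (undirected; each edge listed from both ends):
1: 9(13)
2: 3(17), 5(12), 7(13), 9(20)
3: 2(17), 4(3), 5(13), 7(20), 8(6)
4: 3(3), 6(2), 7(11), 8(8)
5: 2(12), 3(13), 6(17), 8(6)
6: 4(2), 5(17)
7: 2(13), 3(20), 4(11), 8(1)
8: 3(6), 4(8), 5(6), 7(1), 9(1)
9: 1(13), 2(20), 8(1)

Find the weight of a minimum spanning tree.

44

Kruskal: consider edges lightest-first.
7—8 (1): add — endpoints in different components.
8—9 (1): add — endpoints in different components.
4—6 (2): add — endpoints in different components.
3—4 (3): add — endpoints in different components.
3—8 (6): add — endpoints in different components.
5—8 (6): add — endpoints in different components.
4—8 (8): skip — 4 and 8 already connected.
4—7 (11): skip — 4 and 7 already connected.
2—5 (12): add — endpoints in different components.
1—9 (13): add — endpoints in different components.
MST edges: 7—8, 8—9, 4—6, 3—4, 3—8, 5—8, 2—5, 1—9; total weight 1+1+2+3+6+6+12+13 = 44.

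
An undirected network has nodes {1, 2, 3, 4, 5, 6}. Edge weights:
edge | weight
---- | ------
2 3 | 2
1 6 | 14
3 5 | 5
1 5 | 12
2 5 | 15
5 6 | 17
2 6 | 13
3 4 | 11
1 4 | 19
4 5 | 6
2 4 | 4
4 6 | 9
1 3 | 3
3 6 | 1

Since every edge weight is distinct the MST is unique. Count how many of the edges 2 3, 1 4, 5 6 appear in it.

1

Kruskal's algorithm — process edges by increasing weight (ties by edge label):
3 6 (1): add — endpoints in different components.
2 3 (2): add — endpoints in different components.
1 3 (3): add — endpoints in different components.
2 4 (4): add — endpoints in different components.
3 5 (5): add — endpoints in different components.
MST edge set: {3 6, 2 3, 1 3, 2 4, 3 5}.
Of the listed edges, {2 3} are in the MST → 1.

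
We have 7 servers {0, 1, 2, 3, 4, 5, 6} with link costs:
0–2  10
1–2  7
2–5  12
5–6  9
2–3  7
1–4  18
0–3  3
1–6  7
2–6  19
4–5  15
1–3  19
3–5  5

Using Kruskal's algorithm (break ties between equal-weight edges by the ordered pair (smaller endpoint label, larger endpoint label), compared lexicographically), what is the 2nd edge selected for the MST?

Kruskal's algorithm — process edges by increasing weight (ties by edge label):
0–3 (3): add — endpoints in different components.
3–5 (5): add — endpoints in different components.
1–2 (7): add — endpoints in different components.
1–6 (7): add — endpoints in different components.
2–3 (7): add — endpoints in different components.
5–6 (9): skip — 5 and 6 already connected.
0–2 (10): skip — 0 and 2 already connected.
2–5 (12): skip — 2 and 5 already connected.
4–5 (15): add — endpoints in different components.
The 2nd edge added is 3–5.

3-5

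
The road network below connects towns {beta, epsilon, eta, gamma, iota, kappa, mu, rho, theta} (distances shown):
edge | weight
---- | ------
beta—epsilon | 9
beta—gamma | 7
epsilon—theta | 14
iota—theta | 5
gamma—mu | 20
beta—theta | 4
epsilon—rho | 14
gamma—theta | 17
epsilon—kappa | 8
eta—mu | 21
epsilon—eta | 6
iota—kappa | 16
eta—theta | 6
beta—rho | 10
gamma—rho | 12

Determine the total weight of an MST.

66

Kruskal's algorithm — process edges by increasing weight (ties by edge label):
beta—theta (4): add — endpoints in different components.
iota—theta (5): add — endpoints in different components.
epsilon—eta (6): add — endpoints in different components.
eta—theta (6): add — endpoints in different components.
beta—gamma (7): add — endpoints in different components.
epsilon—kappa (8): add — endpoints in different components.
beta—epsilon (9): skip — epsilon and beta already connected.
beta—rho (10): add — endpoints in different components.
gamma—rho (12): skip — rho and gamma already connected.
epsilon—rho (14): skip — epsilon and rho already connected.
epsilon—theta (14): skip — epsilon and theta already connected.
iota—kappa (16): skip — kappa and iota already connected.
gamma—theta (17): skip — gamma and theta already connected.
gamma—mu (20): add — endpoints in different components.
MST edges: beta—theta, iota—theta, epsilon—eta, eta—theta, beta—gamma, epsilon—kappa, beta—rho, gamma—mu; total weight 4+5+6+6+7+8+10+20 = 66.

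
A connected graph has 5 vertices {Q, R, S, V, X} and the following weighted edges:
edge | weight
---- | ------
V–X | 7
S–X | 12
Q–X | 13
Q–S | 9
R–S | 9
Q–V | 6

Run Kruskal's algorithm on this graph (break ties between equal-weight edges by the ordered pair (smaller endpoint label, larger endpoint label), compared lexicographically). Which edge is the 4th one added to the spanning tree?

Sort edges by weight, then run Kruskal:
Q–V (6): add. Components now {Q,V} {X} {R} {S}
V–X (7): add. Components now {Q,V,X} {R} {S}
Q–S (9): add. Components now {Q,S,V,X} {R}
R–S (9): add. Components now {Q,R,S,V,X}
The 4th edge added is R–S.

R-S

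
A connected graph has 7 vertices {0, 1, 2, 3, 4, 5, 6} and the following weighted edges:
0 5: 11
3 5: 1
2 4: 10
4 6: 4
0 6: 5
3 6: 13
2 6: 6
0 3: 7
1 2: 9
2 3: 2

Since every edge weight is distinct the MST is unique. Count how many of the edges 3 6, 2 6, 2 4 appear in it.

Kruskal: consider edges lightest-first.
3 5 (1): add. Components now {0} {1} {2} {3,5} {4} {6}
2 3 (2): add. Components now {0} {1} {2,3,5} {4} {6}
4 6 (4): add. Components now {0} {1} {2,3,5} {4,6}
0 6 (5): add. Components now {0,4,6} {1} {2,3,5}
2 6 (6): add. Components now {0,2,3,4,5,6} {1}
0 3 (7): skip — 0 and 3 already connected.
1 2 (9): add. Components now {0,1,2,3,4,5,6}
MST edge set: {3 5, 2 3, 4 6, 0 6, 2 6, 1 2}.
Of the listed edges, {2 6} are in the MST → 1.

1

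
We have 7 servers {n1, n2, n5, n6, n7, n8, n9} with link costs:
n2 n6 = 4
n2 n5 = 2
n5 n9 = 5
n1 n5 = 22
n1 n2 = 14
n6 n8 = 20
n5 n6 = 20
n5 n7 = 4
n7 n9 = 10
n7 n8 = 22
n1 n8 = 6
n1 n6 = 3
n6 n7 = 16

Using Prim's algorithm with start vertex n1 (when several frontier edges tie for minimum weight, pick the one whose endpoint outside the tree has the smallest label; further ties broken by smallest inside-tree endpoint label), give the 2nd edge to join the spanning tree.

n2-n6

Prim's algorithm from n1:
Step 1: frontier [n1 n6 3, n1 n8 6, n1 n2 14, n1 n5 22] → take n1 n6 (3); add n6.
Step 2: frontier [n1 n8 6, n1 n2 14, n1 n5 22, n2 n6 4, n6 n7 16, n5 n6 20, n6 n8 20] → take n2 n6 (4); add n2.
Step 3: frontier [n1 n8 6, n1 n5 22, n2 n5 2, n6 n7 16, n5 n6 20, n6 n8 20] → take n2 n5 (2); add n5.
Step 4: frontier [n1 n8 6, n5 n7 4, n5 n9 5, n6 n7 16, n6 n8 20] → take n5 n7 (4); add n7.
Step 5: frontier [n1 n8 6, n5 n9 5, n6 n8 20, n7 n9 10, n7 n8 22] → take n5 n9 (5); add n9.
Step 6: frontier [n1 n8 6, n6 n8 20, n7 n8 22] → take n1 n8 (6); add n8.
The 2nd edge added is n2 n6.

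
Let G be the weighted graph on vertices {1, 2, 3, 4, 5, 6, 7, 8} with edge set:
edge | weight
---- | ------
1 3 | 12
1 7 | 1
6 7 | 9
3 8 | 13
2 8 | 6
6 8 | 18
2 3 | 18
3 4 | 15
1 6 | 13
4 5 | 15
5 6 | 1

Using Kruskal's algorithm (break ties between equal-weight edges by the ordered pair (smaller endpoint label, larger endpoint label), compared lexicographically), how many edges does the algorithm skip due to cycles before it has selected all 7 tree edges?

1

Kruskal: consider edges lightest-first.
1 7 (1): add — endpoints in different components.
5 6 (1): add — endpoints in different components.
2 8 (6): add — endpoints in different components.
6 7 (9): add — endpoints in different components.
1 3 (12): add — endpoints in different components.
1 6 (13): skip — 1 and 6 already connected.
3 8 (13): add — endpoints in different components.
3 4 (15): add — endpoints in different components.
Edges rejected before the tree was complete: 1.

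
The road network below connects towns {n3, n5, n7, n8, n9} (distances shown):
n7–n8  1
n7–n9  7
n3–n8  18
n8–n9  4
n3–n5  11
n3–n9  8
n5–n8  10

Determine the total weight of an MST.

23

Prim, starting at n9.
Step 1: cheapest edge leaving the tree is n8–n9 (4); add n8.
Step 2: cheapest edge leaving the tree is n7–n8 (1); add n7.
Step 3: cheapest edge leaving the tree is n3–n9 (8); add n3.
Step 4: cheapest edge leaving the tree is n5–n8 (10); add n5.
MST edges: n8–n9, n7–n8, n3–n9, n5–n8; total weight 4+1+8+10 = 23.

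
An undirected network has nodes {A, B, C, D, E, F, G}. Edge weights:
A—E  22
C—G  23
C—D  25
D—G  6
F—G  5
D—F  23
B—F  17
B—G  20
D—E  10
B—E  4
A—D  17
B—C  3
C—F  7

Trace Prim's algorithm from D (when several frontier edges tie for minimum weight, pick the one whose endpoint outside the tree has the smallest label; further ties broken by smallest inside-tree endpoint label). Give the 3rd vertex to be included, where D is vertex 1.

F

Grow the tree from D using Prim:
Step 1: cheapest edge leaving the tree is D—G (6); add G.
Step 2: cheapest edge leaving the tree is F—G (5); add F.
Step 3: cheapest edge leaving the tree is C—F (7); add C.
Step 4: cheapest edge leaving the tree is B—C (3); add B.
Step 5: cheapest edge leaving the tree is B—E (4); add E.
Step 6: cheapest edge leaving the tree is A—D (17); add A.
Vertex order: D, G, F, C, B, E, A. The 3rd vertex is F.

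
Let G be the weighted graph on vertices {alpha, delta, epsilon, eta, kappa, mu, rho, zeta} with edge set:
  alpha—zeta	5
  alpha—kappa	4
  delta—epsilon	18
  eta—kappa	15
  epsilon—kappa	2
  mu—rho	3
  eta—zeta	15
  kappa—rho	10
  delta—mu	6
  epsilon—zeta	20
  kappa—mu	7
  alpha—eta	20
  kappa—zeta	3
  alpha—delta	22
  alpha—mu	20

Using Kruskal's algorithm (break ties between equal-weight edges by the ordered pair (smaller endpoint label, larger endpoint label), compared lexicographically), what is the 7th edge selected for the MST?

eta-kappa

Kruskal's algorithm — process edges by increasing weight (ties by edge label):
epsilon—kappa (2): add — endpoints in different components.
kappa—zeta (3): add — endpoints in different components.
mu—rho (3): add — endpoints in different components.
alpha—kappa (4): add — endpoints in different components.
alpha—zeta (5): skip — zeta and alpha already connected.
delta—mu (6): add — endpoints in different components.
kappa—mu (7): add — endpoints in different components.
kappa—rho (10): skip — rho and kappa already connected.
eta—kappa (15): add — endpoints in different components.
The 7th edge added is eta—kappa.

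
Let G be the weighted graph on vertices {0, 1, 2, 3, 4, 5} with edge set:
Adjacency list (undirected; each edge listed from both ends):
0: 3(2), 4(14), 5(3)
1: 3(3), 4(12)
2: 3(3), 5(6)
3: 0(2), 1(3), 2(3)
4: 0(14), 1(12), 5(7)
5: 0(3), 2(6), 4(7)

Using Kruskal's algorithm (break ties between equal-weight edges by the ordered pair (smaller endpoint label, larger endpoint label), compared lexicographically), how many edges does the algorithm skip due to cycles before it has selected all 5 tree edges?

1

Kruskal's algorithm — process edges by increasing weight (ties by edge label):
0-3 (2): add. Components now {0,3} {1} {2} {4} {5}
0-5 (3): add. Components now {0,3,5} {1} {2} {4}
1-3 (3): add. Components now {0,1,3,5} {2} {4}
2-3 (3): add. Components now {0,1,2,3,5} {4}
2-5 (6): skip — 2 and 5 already connected.
4-5 (7): add. Components now {0,1,2,3,4,5}
Edges rejected before the tree was complete: 1.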